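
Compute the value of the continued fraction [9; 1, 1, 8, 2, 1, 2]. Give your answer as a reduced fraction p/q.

1353/142

Compute successive convergents:
a_0 = 9: 9/1
a_1 = 1: 10/1
a_2 = 1: 19/2
a_3 = 8: 162/17
a_4 = 2: 343/36
a_5 = 1: 505/53
a_6 = 2: 1353/142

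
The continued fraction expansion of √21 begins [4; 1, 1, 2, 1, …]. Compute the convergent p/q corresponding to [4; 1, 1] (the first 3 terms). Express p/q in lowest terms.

Work from the innermost term outward:
Start with 1.
1 + 1/(1/1) = 1 + 1/1 = 2/1
4 + 1/(2/1) = 4 + 1/2 = 9/2

9/2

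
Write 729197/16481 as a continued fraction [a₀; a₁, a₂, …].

Apply division with remainder until the remainder is 0:
729197 = 44·16481 + 4033, so a_0 = 44
16481 = 4·4033 + 349, so a_1 = 4
4033 = 11·349 + 194, so a_2 = 11
349 = 1·194 + 155, so a_3 = 1
194 = 1·155 + 39, so a_4 = 1
155 = 3·39 + 38, so a_5 = 3
39 = 1·38 + 1, so a_6 = 1
38 = 38·1 + 0, so a_7 = 38

[44; 4, 11, 1, 1, 3, 1, 38]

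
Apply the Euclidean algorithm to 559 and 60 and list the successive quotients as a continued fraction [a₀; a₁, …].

[9; 3, 6, 3]

Apply division with remainder until the remainder is 0:
559 = 9·60 + 19, so a_0 = 9
60 = 3·19 + 3, so a_1 = 3
19 = 6·3 + 1, so a_2 = 6
3 = 3·1 + 0, so a_3 = 3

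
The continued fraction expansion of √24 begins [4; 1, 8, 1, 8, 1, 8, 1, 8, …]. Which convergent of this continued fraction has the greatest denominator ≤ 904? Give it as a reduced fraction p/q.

4316/881

a_0 = 4: 4/1  (≤ bound)
a_1 = 1: 5/1  (≤ bound)
a_2 = 8: 44/9  (≤ bound)
a_3 = 1: 49/10  (≤ bound)
a_4 = 8: 436/89  (≤ bound)
a_5 = 1: 485/99  (≤ bound)
a_6 = 8: 4316/881  (≤ bound)
a_7 = 1: 4801/980  (> 904, stop)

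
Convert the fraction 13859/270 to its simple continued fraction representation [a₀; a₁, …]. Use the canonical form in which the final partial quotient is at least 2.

Repeatedly divide and take the remainder:
13859 = 51·270 + 89, so a_0 = 51
270 = 3·89 + 3, so a_1 = 3
89 = 29·3 + 2, so a_2 = 29
3 = 1·2 + 1, so a_3 = 1
2 = 2·1 + 0, so a_4 = 2

[51; 3, 29, 1, 2]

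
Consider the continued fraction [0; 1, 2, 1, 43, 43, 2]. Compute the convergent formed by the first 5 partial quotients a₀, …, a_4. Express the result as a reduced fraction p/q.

Start with 43.
1 + 1/(43/1) = 1 + 1/43 = 44/43
2 + 1/(44/43) = 2 + 43/44 = 131/44
1 + 1/(131/44) = 1 + 44/131 = 175/131
0 + 1/(175/131) = 0 + 131/175 = 131/175

131/175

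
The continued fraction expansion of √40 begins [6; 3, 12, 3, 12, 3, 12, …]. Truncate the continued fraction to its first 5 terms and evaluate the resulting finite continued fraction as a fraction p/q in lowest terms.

Starting at the tail and folding back:
Start with 12.
3 + 1/(12/1) = 3 + 1/12 = 37/12
12 + 1/(37/12) = 12 + 12/37 = 456/37
3 + 1/(456/37) = 3 + 37/456 = 1405/456
6 + 1/(1405/456) = 6 + 456/1405 = 8886/1405

8886/1405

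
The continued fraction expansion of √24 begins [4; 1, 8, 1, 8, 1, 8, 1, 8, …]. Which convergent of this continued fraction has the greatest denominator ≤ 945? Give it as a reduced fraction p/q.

4316/881

List convergents until the denominator exceeds the bound:
a_0 = 4: 4/1  (≤ bound)
a_1 = 1: 5/1  (≤ bound)
a_2 = 8: 44/9  (≤ bound)
a_3 = 1: 49/10  (≤ bound)
a_4 = 8: 436/89  (≤ bound)
a_5 = 1: 485/99  (≤ bound)
a_6 = 8: 4316/881  (≤ bound)
a_7 = 1: 4801/980  (> 945, stop)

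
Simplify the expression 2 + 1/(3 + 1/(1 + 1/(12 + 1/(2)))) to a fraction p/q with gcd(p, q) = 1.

239/106

Start with 2.
12 + 1/(2/1) = 12 + 1/2 = 25/2
1 + 1/(25/2) = 1 + 2/25 = 27/25
3 + 1/(27/25) = 3 + 25/27 = 106/27
2 + 1/(106/27) = 2 + 27/106 = 239/106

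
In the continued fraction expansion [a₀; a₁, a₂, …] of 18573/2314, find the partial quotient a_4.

Apply division with remainder until the remainder is 0:
⌊18573/2314⌋ = 8, remainder 61
⌊2314/61⌋ = 37, remainder 57
⌊61/57⌋ = 1, remainder 4
⌊57/4⌋ = 14, remainder 1
⌊4/1⌋ = 4, remainder 0

4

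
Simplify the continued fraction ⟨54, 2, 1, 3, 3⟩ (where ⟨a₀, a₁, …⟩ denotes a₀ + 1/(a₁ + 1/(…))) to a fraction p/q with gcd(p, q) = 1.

Work from the innermost term outward:
Start with 3.
3 + 1/(3/1) = 3 + 1/3 = 10/3
1 + 1/(10/3) = 1 + 3/10 = 13/10
2 + 1/(13/10) = 2 + 10/13 = 36/13
54 + 1/(36/13) = 54 + 13/36 = 1957/36

1957/36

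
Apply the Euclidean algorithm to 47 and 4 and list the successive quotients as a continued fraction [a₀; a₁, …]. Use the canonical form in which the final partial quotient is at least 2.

47 ÷ 4 → quotient 11, remainder 3
4 ÷ 3 → quotient 1, remainder 1
3 ÷ 1 → quotient 3, remainder 0

[11; 1, 3]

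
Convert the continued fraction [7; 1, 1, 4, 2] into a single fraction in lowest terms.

Use the convergent recurrence hₖ = aₖ·hₖ₋₁ + hₖ₋₂ (and likewise for the denominators kₖ):
a_0 = 7: 7/1
a_1 = 1: 8/1
a_2 = 1: 15/2
a_3 = 4: 68/9
a_4 = 2: 151/20

151/20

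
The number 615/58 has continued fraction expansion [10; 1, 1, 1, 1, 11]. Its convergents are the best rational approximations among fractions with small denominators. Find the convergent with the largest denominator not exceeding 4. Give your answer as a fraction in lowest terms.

32/3

a_0 = 10: 10/1  (≤ bound)
a_1 = 1: 11/1  (≤ bound)
a_2 = 1: 21/2  (≤ bound)
a_3 = 1: 32/3  (≤ bound)
a_4 = 1: 53/5  (> 4, stop)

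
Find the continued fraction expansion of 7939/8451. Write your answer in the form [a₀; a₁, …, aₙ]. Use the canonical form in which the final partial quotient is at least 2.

[0; 1, 15, 1, 1, 42, 6]

⌊7939/8451⌋ = 0, remainder 7939
⌊8451/7939⌋ = 1, remainder 512
⌊7939/512⌋ = 15, remainder 259
⌊512/259⌋ = 1, remainder 253
⌊259/253⌋ = 1, remainder 6
⌊253/6⌋ = 42, remainder 1
⌊6/1⌋ = 6, remainder 0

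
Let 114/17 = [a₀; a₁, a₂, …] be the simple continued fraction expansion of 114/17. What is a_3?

⌊114/17⌋ = 6, remainder 12
⌊17/12⌋ = 1, remainder 5
⌊12/5⌋ = 2, remainder 2
⌊5/2⌋ = 2, remainder 1

2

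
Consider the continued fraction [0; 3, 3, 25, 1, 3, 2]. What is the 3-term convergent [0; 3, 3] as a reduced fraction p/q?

3/10

Use the convergent recurrence hₖ = aₖ·hₖ₋₁ + hₖ₋₂ (and likewise for the denominators kₖ):
a_0 = 0: 0/1
a_1 = 3: 1/3
a_2 = 3: 3/10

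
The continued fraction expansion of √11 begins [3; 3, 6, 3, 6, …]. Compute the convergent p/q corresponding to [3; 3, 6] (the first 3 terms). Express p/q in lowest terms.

63/19

Start with 6.
3 + 1/(6/1) = 3 + 1/6 = 19/6
3 + 1/(19/6) = 3 + 6/19 = 63/19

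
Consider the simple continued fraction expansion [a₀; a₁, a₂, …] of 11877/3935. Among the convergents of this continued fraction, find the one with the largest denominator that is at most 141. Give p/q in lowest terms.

329/109

a_0 = 3: 3/1  (≤ bound)
a_1 = 54: 163/54  (≤ bound)
a_2 = 1: 166/55  (≤ bound)
a_3 = 1: 329/109  (≤ bound)
a_4 = 1: 495/164  (> 141, stop)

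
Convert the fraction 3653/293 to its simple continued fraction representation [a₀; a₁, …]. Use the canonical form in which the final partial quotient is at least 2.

Repeatedly divide and take the remainder:
3653 = 12·293 + 137, so a_0 = 12
293 = 2·137 + 19, so a_1 = 2
137 = 7·19 + 4, so a_2 = 7
19 = 4·4 + 3, so a_3 = 4
4 = 1·3 + 1, so a_4 = 1
3 = 3·1 + 0, so a_5 = 3

[12; 2, 7, 4, 1, 3]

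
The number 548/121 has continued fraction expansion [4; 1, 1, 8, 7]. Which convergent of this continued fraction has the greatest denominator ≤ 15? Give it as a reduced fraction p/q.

9/2

List convergents until the denominator exceeds the bound:
a_0 = 4: 4/1  (≤ bound)
a_1 = 1: 5/1  (≤ bound)
a_2 = 1: 9/2  (≤ bound)
a_3 = 8: 77/17  (> 15, stop)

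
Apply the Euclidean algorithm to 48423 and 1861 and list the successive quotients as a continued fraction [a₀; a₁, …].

Repeatedly divide and take the remainder:
48423 = 26·1861 + 37, so a_0 = 26
1861 = 50·37 + 11, so a_1 = 50
37 = 3·11 + 4, so a_2 = 3
11 = 2·4 + 3, so a_3 = 2
4 = 1·3 + 1, so a_4 = 1
3 = 3·1 + 0, so a_5 = 3

[26; 50, 3, 2, 1, 3]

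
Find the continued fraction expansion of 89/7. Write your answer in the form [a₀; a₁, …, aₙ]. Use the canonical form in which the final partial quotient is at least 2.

Repeatedly divide and take the remainder:
89 ÷ 7 → quotient 12, remainder 5
7 ÷ 5 → quotient 1, remainder 2
5 ÷ 2 → quotient 2, remainder 1
2 ÷ 1 → quotient 2, remainder 0

[12; 1, 2, 2]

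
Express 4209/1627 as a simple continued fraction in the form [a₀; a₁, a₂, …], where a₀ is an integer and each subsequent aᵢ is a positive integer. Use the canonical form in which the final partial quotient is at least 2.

[2; 1, 1, 2, 2, 1, 2, 35]

4209 ÷ 1627 → quotient 2, remainder 955
1627 ÷ 955 → quotient 1, remainder 672
955 ÷ 672 → quotient 1, remainder 283
672 ÷ 283 → quotient 2, remainder 106
283 ÷ 106 → quotient 2, remainder 71
106 ÷ 71 → quotient 1, remainder 35
71 ÷ 35 → quotient 2, remainder 1
35 ÷ 1 → quotient 35, remainder 0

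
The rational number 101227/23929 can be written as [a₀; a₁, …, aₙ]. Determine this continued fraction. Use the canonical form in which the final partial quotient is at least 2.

[4; 4, 2, 1, 12, 11, 13]

Run the Euclidean algorithm, recording each quotient:
⌊101227/23929⌋ = 4, remainder 5511
⌊23929/5511⌋ = 4, remainder 1885
⌊5511/1885⌋ = 2, remainder 1741
⌊1885/1741⌋ = 1, remainder 144
⌊1741/144⌋ = 12, remainder 13
⌊144/13⌋ = 11, remainder 1
⌊13/1⌋ = 13, remainder 0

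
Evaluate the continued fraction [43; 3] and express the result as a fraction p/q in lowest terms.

130/3

Use the convergent recurrence hₖ = aₖ·hₖ₋₁ + hₖ₋₂ (and likewise for the denominators kₖ):
a_0 = 43: 43/1
a_1 = 3: 130/3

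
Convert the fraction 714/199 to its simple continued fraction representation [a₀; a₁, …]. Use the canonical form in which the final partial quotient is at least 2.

⌊714/199⌋ = 3, remainder 117
⌊199/117⌋ = 1, remainder 82
⌊117/82⌋ = 1, remainder 35
⌊82/35⌋ = 2, remainder 12
⌊35/12⌋ = 2, remainder 11
⌊12/11⌋ = 1, remainder 1
⌊11/1⌋ = 11, remainder 0

[3; 1, 1, 2, 2, 1, 11]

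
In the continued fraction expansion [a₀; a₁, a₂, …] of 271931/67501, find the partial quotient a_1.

271931 ÷ 67501 → quotient 4, remainder 1927
67501 ÷ 1927 → quotient 35, remainder 56

35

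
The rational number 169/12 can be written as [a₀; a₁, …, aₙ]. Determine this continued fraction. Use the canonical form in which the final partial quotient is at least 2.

169 ÷ 12 → quotient 14, remainder 1
12 ÷ 1 → quotient 12, remainder 0

[14; 12]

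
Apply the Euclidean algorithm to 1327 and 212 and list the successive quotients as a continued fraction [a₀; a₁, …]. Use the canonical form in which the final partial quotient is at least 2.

Run the Euclidean algorithm, recording each quotient:
1327 = 6·212 + 55, so a_0 = 6
212 = 3·55 + 47, so a_1 = 3
55 = 1·47 + 8, so a_2 = 1
47 = 5·8 + 7, so a_3 = 5
8 = 1·7 + 1, so a_4 = 1
7 = 7·1 + 0, so a_5 = 7

[6; 3, 1, 5, 1, 7]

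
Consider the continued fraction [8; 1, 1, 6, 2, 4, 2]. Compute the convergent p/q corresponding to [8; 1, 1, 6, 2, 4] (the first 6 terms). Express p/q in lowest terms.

Compute successive convergents:
a_0 = 8: 8/1
a_1 = 1: 9/1
a_2 = 1: 17/2
a_3 = 6: 111/13
a_4 = 2: 239/28
a_5 = 4: 1067/125

1067/125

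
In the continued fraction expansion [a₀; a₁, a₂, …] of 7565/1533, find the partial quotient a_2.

14

7565 = 4·1533 + 1433, so a_0 = 4
1533 = 1·1433 + 100, so a_1 = 1
1433 = 14·100 + 33, so a_2 = 14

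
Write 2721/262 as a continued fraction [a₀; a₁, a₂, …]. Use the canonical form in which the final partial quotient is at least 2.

[10; 2, 1, 1, 2, 6, 3]

2721 = 10·262 + 101, so a_0 = 10
262 = 2·101 + 60, so a_1 = 2
101 = 1·60 + 41, so a_2 = 1
60 = 1·41 + 19, so a_3 = 1
41 = 2·19 + 3, so a_4 = 2
19 = 6·3 + 1, so a_5 = 6
3 = 3·1 + 0, so a_6 = 3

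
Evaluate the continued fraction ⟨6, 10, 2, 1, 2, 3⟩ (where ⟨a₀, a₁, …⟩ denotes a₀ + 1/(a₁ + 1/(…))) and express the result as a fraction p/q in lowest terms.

Start with 3.
2 + 1/(3/1) = 2 + 1/3 = 7/3
1 + 1/(7/3) = 1 + 3/7 = 10/7
2 + 1/(10/7) = 2 + 7/10 = 27/10
10 + 1/(27/10) = 10 + 10/27 = 280/27
6 + 1/(280/27) = 6 + 27/280 = 1707/280

1707/280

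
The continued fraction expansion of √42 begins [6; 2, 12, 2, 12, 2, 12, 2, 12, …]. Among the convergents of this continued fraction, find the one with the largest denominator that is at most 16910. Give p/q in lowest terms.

109194/16849

a_0 = 6: 6/1  (≤ bound)
a_1 = 2: 13/2  (≤ bound)
a_2 = 12: 162/25  (≤ bound)
a_3 = 2: 337/52  (≤ bound)
a_4 = 12: 4206/649  (≤ bound)
a_5 = 2: 8749/1350  (≤ bound)
a_6 = 12: 109194/16849  (≤ bound)
a_7 = 2: 227137/35048  (> 16910, stop)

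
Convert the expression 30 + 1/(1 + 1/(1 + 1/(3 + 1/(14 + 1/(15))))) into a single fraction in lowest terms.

46069/1507

Start with 15.
14 + 1/(15/1) = 14 + 1/15 = 211/15
3 + 1/(211/15) = 3 + 15/211 = 648/211
1 + 1/(648/211) = 1 + 211/648 = 859/648
1 + 1/(859/648) = 1 + 648/859 = 1507/859
30 + 1/(1507/859) = 30 + 859/1507 = 46069/1507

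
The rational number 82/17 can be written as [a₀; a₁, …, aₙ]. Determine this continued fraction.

[4; 1, 4, 1, 2]

82 = 4·17 + 14, so a_0 = 4
17 = 1·14 + 3, so a_1 = 1
14 = 4·3 + 2, so a_2 = 4
3 = 1·2 + 1, so a_3 = 1
2 = 2·1 + 0, so a_4 = 2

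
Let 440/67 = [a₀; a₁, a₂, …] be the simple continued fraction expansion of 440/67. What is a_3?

3

440 = 6·67 + 38, so a_0 = 6
67 = 1·38 + 29, so a_1 = 1
38 = 1·29 + 9, so a_2 = 1
29 = 3·9 + 2, so a_3 = 3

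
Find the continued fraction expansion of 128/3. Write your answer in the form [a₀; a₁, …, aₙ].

Apply division with remainder until the remainder is 0:
⌊128/3⌋ = 42, remainder 2
⌊3/2⌋ = 1, remainder 1
⌊2/1⌋ = 2, remainder 0

[42; 1, 2]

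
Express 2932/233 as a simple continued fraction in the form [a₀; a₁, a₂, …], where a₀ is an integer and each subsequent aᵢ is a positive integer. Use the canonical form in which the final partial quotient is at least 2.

[12; 1, 1, 2, 2, 19]

2932 ÷ 233 → quotient 12, remainder 136
233 ÷ 136 → quotient 1, remainder 97
136 ÷ 97 → quotient 1, remainder 39
97 ÷ 39 → quotient 2, remainder 19
39 ÷ 19 → quotient 2, remainder 1
19 ÷ 1 → quotient 19, remainder 0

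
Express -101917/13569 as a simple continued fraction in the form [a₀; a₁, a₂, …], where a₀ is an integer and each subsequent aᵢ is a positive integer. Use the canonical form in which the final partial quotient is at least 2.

[-8; 2, 22, 5, 4, 14]

⌊-101917/13569⌋ = -8, remainder 6635
⌊13569/6635⌋ = 2, remainder 299
⌊6635/299⌋ = 22, remainder 57
⌊299/57⌋ = 5, remainder 14
⌊57/14⌋ = 4, remainder 1
⌊14/1⌋ = 14, remainder 0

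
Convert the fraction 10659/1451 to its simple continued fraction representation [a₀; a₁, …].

[7; 2, 1, 8, 7, 1, 6]

10659 ÷ 1451 → quotient 7, remainder 502
1451 ÷ 502 → quotient 2, remainder 447
502 ÷ 447 → quotient 1, remainder 55
447 ÷ 55 → quotient 8, remainder 7
55 ÷ 7 → quotient 7, remainder 6
7 ÷ 6 → quotient 1, remainder 1
6 ÷ 1 → quotient 6, remainder 0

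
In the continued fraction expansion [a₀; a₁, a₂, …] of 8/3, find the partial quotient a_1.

8 = 2·3 + 2, so a_0 = 2
3 = 1·2 + 1, so a_1 = 1

1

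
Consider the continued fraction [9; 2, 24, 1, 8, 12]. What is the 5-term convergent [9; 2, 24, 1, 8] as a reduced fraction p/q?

Start with 8.
1 + 1/(8/1) = 1 + 1/8 = 9/8
24 + 1/(9/8) = 24 + 8/9 = 224/9
2 + 1/(224/9) = 2 + 9/224 = 457/224
9 + 1/(457/224) = 9 + 224/457 = 4337/457

4337/457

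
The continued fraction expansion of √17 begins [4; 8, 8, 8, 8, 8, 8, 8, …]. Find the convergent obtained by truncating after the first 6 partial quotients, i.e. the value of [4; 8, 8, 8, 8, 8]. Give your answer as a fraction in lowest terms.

Starting at the tail and folding back:
Start with 8.
8 + 1/(8/1) = 8 + 1/8 = 65/8
8 + 1/(65/8) = 8 + 8/65 = 528/65
8 + 1/(528/65) = 8 + 65/528 = 4289/528
8 + 1/(4289/528) = 8 + 528/4289 = 34840/4289
4 + 1/(34840/4289) = 4 + 4289/34840 = 143649/34840

143649/34840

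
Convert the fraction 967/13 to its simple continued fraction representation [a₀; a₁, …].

[74; 2, 1, 1, 2]

⌊967/13⌋ = 74, remainder 5
⌊13/5⌋ = 2, remainder 3
⌊5/3⌋ = 1, remainder 2
⌊3/2⌋ = 1, remainder 1
⌊2/1⌋ = 2, remainder 0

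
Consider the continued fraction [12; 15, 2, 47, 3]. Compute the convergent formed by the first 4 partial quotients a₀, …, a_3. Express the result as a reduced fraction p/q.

a_0 = 12: 12/1
a_1 = 15: 181/15
a_2 = 2: 374/31
a_3 = 47: 17759/1472

17759/1472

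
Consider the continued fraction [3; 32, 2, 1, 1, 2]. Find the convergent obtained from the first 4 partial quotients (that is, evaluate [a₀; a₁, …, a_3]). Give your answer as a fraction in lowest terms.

294/97

Start with 1.
2 + 1/(1/1) = 2 + 1/1 = 3/1
32 + 1/(3/1) = 32 + 1/3 = 97/3
3 + 1/(97/3) = 3 + 3/97 = 294/97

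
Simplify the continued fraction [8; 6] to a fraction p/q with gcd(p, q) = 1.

Start with 6.
8 + 1/(6/1) = 8 + 1/6 = 49/6

49/6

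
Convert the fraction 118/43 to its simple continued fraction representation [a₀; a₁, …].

[2; 1, 2, 1, 10]

118 ÷ 43 → quotient 2, remainder 32
43 ÷ 32 → quotient 1, remainder 11
32 ÷ 11 → quotient 2, remainder 10
11 ÷ 10 → quotient 1, remainder 1
10 ÷ 1 → quotient 10, remainder 0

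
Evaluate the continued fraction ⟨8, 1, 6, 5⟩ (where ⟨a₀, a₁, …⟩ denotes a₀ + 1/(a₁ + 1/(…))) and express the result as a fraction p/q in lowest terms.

Start with 5.
6 + 1/(5/1) = 6 + 1/5 = 31/5
1 + 1/(31/5) = 1 + 5/31 = 36/31
8 + 1/(36/31) = 8 + 31/36 = 319/36

319/36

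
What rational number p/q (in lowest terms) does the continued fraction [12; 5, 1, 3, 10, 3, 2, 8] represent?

Starting at the tail and folding back:
Start with 8.
2 + 1/(8/1) = 2 + 1/8 = 17/8
3 + 1/(17/8) = 3 + 8/17 = 59/17
10 + 1/(59/17) = 10 + 17/59 = 607/59
3 + 1/(607/59) = 3 + 59/607 = 1880/607
1 + 1/(1880/607) = 1 + 607/1880 = 2487/1880
5 + 1/(2487/1880) = 5 + 1880/2487 = 14315/2487
12 + 1/(14315/2487) = 12 + 2487/14315 = 174267/14315

174267/14315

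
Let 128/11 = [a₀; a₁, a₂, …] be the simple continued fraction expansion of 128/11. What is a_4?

3

Apply division with remainder until the remainder is 0:
⌊128/11⌋ = 11, remainder 7
⌊11/7⌋ = 1, remainder 4
⌊7/4⌋ = 1, remainder 3
⌊4/3⌋ = 1, remainder 1
⌊3/1⌋ = 3, remainder 0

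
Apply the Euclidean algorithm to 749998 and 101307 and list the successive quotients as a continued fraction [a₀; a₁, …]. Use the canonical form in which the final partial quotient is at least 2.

Repeatedly divide and take the remainder:
749998 ÷ 101307 → quotient 7, remainder 40849
101307 ÷ 40849 → quotient 2, remainder 19609
40849 ÷ 19609 → quotient 2, remainder 1631
19609 ÷ 1631 → quotient 12, remainder 37
1631 ÷ 37 → quotient 44, remainder 3
37 ÷ 3 → quotient 12, remainder 1
3 ÷ 1 → quotient 3, remainder 0

[7; 2, 2, 12, 44, 12, 3]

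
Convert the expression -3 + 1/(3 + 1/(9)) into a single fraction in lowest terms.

a_0 = -3: -3/1
a_1 = 3: -8/3
a_2 = 9: -75/28

-75/28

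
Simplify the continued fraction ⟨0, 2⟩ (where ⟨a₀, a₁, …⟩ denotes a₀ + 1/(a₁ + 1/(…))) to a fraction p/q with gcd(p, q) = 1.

1/2

Work from the innermost term outward:
Start with 2.
0 + 1/(2/1) = 0 + 1/2 = 1/2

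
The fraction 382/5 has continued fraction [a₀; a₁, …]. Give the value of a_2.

2

382 ÷ 5 → quotient 76, remainder 2
5 ÷ 2 → quotient 2, remainder 1
2 ÷ 1 → quotient 2, remainder 0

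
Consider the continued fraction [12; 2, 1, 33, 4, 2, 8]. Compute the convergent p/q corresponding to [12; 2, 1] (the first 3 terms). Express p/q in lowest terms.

Use the convergent recurrence hₖ = aₖ·hₖ₋₁ + hₖ₋₂ (and likewise for the denominators kₖ):
a_0 = 12: 12/1
a_1 = 2: 25/2
a_2 = 1: 37/3

37/3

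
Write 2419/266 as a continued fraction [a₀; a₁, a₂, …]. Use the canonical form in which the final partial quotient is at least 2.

2419 ÷ 266 → quotient 9, remainder 25
266 ÷ 25 → quotient 10, remainder 16
25 ÷ 16 → quotient 1, remainder 9
16 ÷ 9 → quotient 1, remainder 7
9 ÷ 7 → quotient 1, remainder 2
7 ÷ 2 → quotient 3, remainder 1
2 ÷ 1 → quotient 2, remainder 0

[9; 10, 1, 1, 1, 3, 2]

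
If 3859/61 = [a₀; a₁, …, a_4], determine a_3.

Run the Euclidean algorithm, recording each quotient:
3859 = 63·61 + 16, so a_0 = 63
61 = 3·16 + 13, so a_1 = 3
16 = 1·13 + 3, so a_2 = 1
13 = 4·3 + 1, so a_3 = 4

4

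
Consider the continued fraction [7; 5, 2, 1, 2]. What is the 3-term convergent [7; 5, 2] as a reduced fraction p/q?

a_0 = 7: 7/1
a_1 = 5: 36/5
a_2 = 2: 79/11

79/11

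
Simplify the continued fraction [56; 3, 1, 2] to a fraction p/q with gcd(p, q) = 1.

Work from the innermost term outward:
Start with 2.
1 + 1/(2/1) = 1 + 1/2 = 3/2
3 + 1/(3/2) = 3 + 2/3 = 11/3
56 + 1/(11/3) = 56 + 3/11 = 619/11

619/11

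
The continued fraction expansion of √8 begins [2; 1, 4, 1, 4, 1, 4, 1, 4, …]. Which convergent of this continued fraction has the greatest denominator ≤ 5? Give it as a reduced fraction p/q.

a_0 = 2: 2/1  (≤ bound)
a_1 = 1: 3/1  (≤ bound)
a_2 = 4: 14/5  (≤ bound)
a_3 = 1: 17/6  (> 5, stop)

14/5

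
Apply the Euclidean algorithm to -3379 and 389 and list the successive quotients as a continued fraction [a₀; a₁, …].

-3379 = -9·389 + 122, so a_0 = -9
389 = 3·122 + 23, so a_1 = 3
122 = 5·23 + 7, so a_2 = 5
23 = 3·7 + 2, so a_3 = 3
7 = 3·2 + 1, so a_4 = 3
2 = 2·1 + 0, so a_5 = 2

[-9; 3, 5, 3, 3, 2]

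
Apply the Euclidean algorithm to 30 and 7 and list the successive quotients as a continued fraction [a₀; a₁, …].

30 ÷ 7 → quotient 4, remainder 2
7 ÷ 2 → quotient 3, remainder 1
2 ÷ 1 → quotient 2, remainder 0

[4; 3, 2]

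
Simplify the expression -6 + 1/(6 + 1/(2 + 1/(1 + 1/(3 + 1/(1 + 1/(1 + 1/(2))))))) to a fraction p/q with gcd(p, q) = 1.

-2378/407

Start with 2.
1 + 1/(2/1) = 1 + 1/2 = 3/2
1 + 1/(3/2) = 1 + 2/3 = 5/3
3 + 1/(5/3) = 3 + 3/5 = 18/5
1 + 1/(18/5) = 1 + 5/18 = 23/18
2 + 1/(23/18) = 2 + 18/23 = 64/23
6 + 1/(64/23) = 6 + 23/64 = 407/64
-6 + 1/(407/64) = -6 + 64/407 = -2378/407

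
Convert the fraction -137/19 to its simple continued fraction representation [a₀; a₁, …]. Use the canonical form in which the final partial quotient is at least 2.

-137 = -8·19 + 15, so a_0 = -8
19 = 1·15 + 4, so a_1 = 1
15 = 3·4 + 3, so a_2 = 3
4 = 1·3 + 1, so a_3 = 1
3 = 3·1 + 0, so a_4 = 3

[-8; 1, 3, 1, 3]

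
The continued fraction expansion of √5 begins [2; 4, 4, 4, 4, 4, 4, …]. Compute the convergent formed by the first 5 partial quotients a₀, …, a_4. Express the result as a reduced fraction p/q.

682/305

Work from the innermost term outward:
Start with 4.
4 + 1/(4/1) = 4 + 1/4 = 17/4
4 + 1/(17/4) = 4 + 4/17 = 72/17
4 + 1/(72/17) = 4 + 17/72 = 305/72
2 + 1/(305/72) = 2 + 72/305 = 682/305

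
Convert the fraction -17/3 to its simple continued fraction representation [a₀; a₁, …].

Repeatedly divide and take the remainder:
-17 ÷ 3 → quotient -6, remainder 1
3 ÷ 1 → quotient 3, remainder 0

[-6; 3]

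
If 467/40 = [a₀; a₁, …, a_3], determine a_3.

Repeatedly divide and take the remainder:
467 ÷ 40 → quotient 11, remainder 27
40 ÷ 27 → quotient 1, remainder 13
27 ÷ 13 → quotient 2, remainder 1
13 ÷ 1 → quotient 13, remainder 0

13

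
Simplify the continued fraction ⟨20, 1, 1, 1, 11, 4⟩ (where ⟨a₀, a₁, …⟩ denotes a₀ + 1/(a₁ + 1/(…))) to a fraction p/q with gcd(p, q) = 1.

Use the convergent recurrence hₖ = aₖ·hₖ₋₁ + hₖ₋₂ (and likewise for the denominators kₖ):
a_0 = 20: 20/1
a_1 = 1: 21/1
a_2 = 1: 41/2
a_3 = 1: 62/3
a_4 = 11: 723/35
a_5 = 4: 2954/143

2954/143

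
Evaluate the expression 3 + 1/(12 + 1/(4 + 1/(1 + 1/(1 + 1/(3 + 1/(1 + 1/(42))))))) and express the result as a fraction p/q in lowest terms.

a_0 = 3: 3/1
a_1 = 12: 37/12
a_2 = 4: 151/49
a_3 = 1: 188/61
a_4 = 1: 339/110
a_5 = 3: 1205/391
a_6 = 1: 1544/501
a_7 = 42: 66053/21433

66053/21433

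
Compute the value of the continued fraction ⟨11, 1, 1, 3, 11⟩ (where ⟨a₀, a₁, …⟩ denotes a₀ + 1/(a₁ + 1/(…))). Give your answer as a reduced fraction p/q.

914/79

Use the convergent recurrence hₖ = aₖ·hₖ₋₁ + hₖ₋₂ (and likewise for the denominators kₖ):
a_0 = 11: 11/1
a_1 = 1: 12/1
a_2 = 1: 23/2
a_3 = 3: 81/7
a_4 = 11: 914/79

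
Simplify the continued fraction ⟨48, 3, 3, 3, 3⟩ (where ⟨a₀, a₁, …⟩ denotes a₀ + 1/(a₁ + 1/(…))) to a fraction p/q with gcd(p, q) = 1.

5265/109

a_0 = 48: 48/1
a_1 = 3: 145/3
a_2 = 3: 483/10
a_3 = 3: 1594/33
a_4 = 3: 5265/109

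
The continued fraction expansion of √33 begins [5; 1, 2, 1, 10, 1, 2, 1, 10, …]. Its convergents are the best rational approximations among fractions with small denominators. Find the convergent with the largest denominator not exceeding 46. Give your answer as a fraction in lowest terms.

a_0 = 5: 5/1  (≤ bound)
a_1 = 1: 6/1  (≤ bound)
a_2 = 2: 17/3  (≤ bound)
a_3 = 1: 23/4  (≤ bound)
a_4 = 10: 247/43  (≤ bound)
a_5 = 1: 270/47  (> 46, stop)

247/43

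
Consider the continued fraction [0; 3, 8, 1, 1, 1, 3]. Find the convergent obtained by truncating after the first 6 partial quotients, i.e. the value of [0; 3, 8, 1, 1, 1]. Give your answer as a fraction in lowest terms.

Start with 1.
1 + 1/(1/1) = 1 + 1/1 = 2/1
1 + 1/(2/1) = 1 + 1/2 = 3/2
8 + 1/(3/2) = 8 + 2/3 = 26/3
3 + 1/(26/3) = 3 + 3/26 = 81/26
0 + 1/(81/26) = 0 + 26/81 = 26/81

26/81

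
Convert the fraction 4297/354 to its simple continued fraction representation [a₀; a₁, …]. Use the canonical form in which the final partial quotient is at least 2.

[12; 7, 4, 2, 5]

⌊4297/354⌋ = 12, remainder 49
⌊354/49⌋ = 7, remainder 11
⌊49/11⌋ = 4, remainder 5
⌊11/5⌋ = 2, remainder 1
⌊5/1⌋ = 5, remainder 0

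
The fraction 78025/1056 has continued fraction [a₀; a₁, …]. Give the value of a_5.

⌊78025/1056⌋ = 73, remainder 937
⌊1056/937⌋ = 1, remainder 119
⌊937/119⌋ = 7, remainder 104
⌊119/104⌋ = 1, remainder 15
⌊104/15⌋ = 6, remainder 14
⌊15/14⌋ = 1, remainder 1

1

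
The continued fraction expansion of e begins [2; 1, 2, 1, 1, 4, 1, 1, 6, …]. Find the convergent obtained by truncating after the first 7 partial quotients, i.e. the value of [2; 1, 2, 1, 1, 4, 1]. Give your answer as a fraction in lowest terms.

Starting at the tail and folding back:
Start with 1.
4 + 1/(1/1) = 4 + 1/1 = 5/1
1 + 1/(5/1) = 1 + 1/5 = 6/5
1 + 1/(6/5) = 1 + 5/6 = 11/6
2 + 1/(11/6) = 2 + 6/11 = 28/11
1 + 1/(28/11) = 1 + 11/28 = 39/28
2 + 1/(39/28) = 2 + 28/39 = 106/39

106/39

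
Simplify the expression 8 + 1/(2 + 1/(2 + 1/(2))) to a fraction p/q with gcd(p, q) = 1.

101/12

Use the convergent recurrence hₖ = aₖ·hₖ₋₁ + hₖ₋₂ (and likewise for the denominators kₖ):
a_0 = 8: 8/1
a_1 = 2: 17/2
a_2 = 2: 42/5
a_3 = 2: 101/12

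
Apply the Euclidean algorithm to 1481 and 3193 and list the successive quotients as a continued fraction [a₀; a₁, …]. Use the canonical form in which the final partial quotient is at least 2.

[0; 2, 6, 2, 2, 3, 6, 2]

Apply division with remainder until the remainder is 0:
⌊1481/3193⌋ = 0, remainder 1481
⌊3193/1481⌋ = 2, remainder 231
⌊1481/231⌋ = 6, remainder 95
⌊231/95⌋ = 2, remainder 41
⌊95/41⌋ = 2, remainder 13
⌊41/13⌋ = 3, remainder 2
⌊13/2⌋ = 6, remainder 1
⌊2/1⌋ = 2, remainder 0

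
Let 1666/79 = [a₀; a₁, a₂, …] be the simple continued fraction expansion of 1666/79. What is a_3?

1666 = 21·79 + 7, so a_0 = 21
79 = 11·7 + 2, so a_1 = 11
7 = 3·2 + 1, so a_2 = 3
2 = 2·1 + 0, so a_3 = 2

2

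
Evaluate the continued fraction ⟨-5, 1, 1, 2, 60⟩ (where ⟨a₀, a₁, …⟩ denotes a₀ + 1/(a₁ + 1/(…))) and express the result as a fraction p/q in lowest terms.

a_0 = -5: -5/1
a_1 = 1: -4/1
a_2 = 1: -9/2
a_3 = 2: -22/5
a_4 = 60: -1329/302

-1329/302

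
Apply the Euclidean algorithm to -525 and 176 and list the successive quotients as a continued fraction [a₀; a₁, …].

[-3; 58, 1, 2]

-525 = -3·176 + 3, so a_0 = -3
176 = 58·3 + 2, so a_1 = 58
3 = 1·2 + 1, so a_2 = 1
2 = 2·1 + 0, so a_3 = 2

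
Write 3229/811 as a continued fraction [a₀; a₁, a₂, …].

[3; 1, 53, 15]

Repeatedly divide and take the remainder:
3229 ÷ 811 → quotient 3, remainder 796
811 ÷ 796 → quotient 1, remainder 15
796 ÷ 15 → quotient 53, remainder 1
15 ÷ 1 → quotient 15, remainder 0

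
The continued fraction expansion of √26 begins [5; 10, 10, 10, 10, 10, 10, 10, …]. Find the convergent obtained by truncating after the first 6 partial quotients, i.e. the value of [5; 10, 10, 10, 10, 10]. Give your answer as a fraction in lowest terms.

a_0 = 5: 5/1
a_1 = 10: 51/10
a_2 = 10: 515/101
a_3 = 10: 5201/1020
a_4 = 10: 52525/10301
a_5 = 10: 530451/104030

530451/104030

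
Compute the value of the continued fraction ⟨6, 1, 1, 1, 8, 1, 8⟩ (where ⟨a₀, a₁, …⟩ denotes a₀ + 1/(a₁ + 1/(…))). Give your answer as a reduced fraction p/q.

Start with 8.
1 + 1/(8/1) = 1 + 1/8 = 9/8
8 + 1/(9/8) = 8 + 8/9 = 80/9
1 + 1/(80/9) = 1 + 9/80 = 89/80
1 + 1/(89/80) = 1 + 80/89 = 169/89
1 + 1/(169/89) = 1 + 89/169 = 258/169
6 + 1/(258/169) = 6 + 169/258 = 1717/258

1717/258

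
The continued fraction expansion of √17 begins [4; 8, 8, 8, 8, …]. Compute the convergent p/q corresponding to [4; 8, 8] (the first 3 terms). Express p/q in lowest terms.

268/65

Collapse the nested fraction from the inside out:
Start with 8.
8 + 1/(8/1) = 8 + 1/8 = 65/8
4 + 1/(65/8) = 4 + 8/65 = 268/65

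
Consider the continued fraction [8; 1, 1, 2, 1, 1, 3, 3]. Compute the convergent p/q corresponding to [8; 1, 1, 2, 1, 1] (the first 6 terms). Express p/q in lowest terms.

Start with 1.
1 + 1/(1/1) = 1 + 1/1 = 2/1
2 + 1/(2/1) = 2 + 1/2 = 5/2
1 + 1/(5/2) = 1 + 2/5 = 7/5
1 + 1/(7/5) = 1 + 5/7 = 12/7
8 + 1/(12/7) = 8 + 7/12 = 103/12

103/12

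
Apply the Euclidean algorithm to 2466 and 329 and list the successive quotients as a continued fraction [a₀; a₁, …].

[7; 2, 54, 3]

Run the Euclidean algorithm, recording each quotient:
2466 = 7·329 + 163, so a_0 = 7
329 = 2·163 + 3, so a_1 = 2
163 = 54·3 + 1, so a_2 = 54
3 = 3·1 + 0, so a_3 = 3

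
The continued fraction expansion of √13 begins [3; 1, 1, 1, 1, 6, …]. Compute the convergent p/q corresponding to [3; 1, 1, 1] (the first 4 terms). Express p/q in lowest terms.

11/3

Starting at the tail and folding back:
Start with 1.
1 + 1/(1/1) = 1 + 1/1 = 2/1
1 + 1/(2/1) = 1 + 1/2 = 3/2
3 + 1/(3/2) = 3 + 2/3 = 11/3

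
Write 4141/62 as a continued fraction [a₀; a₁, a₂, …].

4141 ÷ 62 → quotient 66, remainder 49
62 ÷ 49 → quotient 1, remainder 13
49 ÷ 13 → quotient 3, remainder 10
13 ÷ 10 → quotient 1, remainder 3
10 ÷ 3 → quotient 3, remainder 1
3 ÷ 1 → quotient 3, remainder 0

[66; 1, 3, 1, 3, 3]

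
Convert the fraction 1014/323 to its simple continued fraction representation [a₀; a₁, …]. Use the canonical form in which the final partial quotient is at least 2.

[3; 7, 5, 1, 1, 1, 2]

1014 = 3·323 + 45, so a_0 = 3
323 = 7·45 + 8, so a_1 = 7
45 = 5·8 + 5, so a_2 = 5
8 = 1·5 + 3, so a_3 = 1
5 = 1·3 + 2, so a_4 = 1
3 = 1·2 + 1, so a_5 = 1
2 = 2·1 + 0, so a_6 = 2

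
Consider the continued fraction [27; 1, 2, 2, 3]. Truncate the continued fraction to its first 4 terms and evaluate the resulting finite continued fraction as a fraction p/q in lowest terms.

a_0 = 27: 27/1
a_1 = 1: 28/1
a_2 = 2: 83/3
a_3 = 2: 194/7

194/7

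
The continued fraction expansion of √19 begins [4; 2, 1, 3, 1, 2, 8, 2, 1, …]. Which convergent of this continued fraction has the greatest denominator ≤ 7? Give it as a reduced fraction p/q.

a_0 = 4: 4/1  (≤ bound)
a_1 = 2: 9/2  (≤ bound)
a_2 = 1: 13/3  (≤ bound)
a_3 = 3: 48/11  (> 7, stop)

13/3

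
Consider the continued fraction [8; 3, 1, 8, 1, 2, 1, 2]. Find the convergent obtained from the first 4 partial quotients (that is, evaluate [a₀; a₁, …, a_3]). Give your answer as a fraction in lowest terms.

289/35

Start with 8.
1 + 1/(8/1) = 1 + 1/8 = 9/8
3 + 1/(9/8) = 3 + 8/9 = 35/9
8 + 1/(35/9) = 8 + 9/35 = 289/35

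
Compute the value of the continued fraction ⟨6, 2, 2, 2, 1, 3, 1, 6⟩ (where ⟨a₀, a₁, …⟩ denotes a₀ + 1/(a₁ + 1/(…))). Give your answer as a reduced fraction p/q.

a_0 = 6: 6/1
a_1 = 2: 13/2
a_2 = 2: 32/5
a_3 = 2: 77/12
a_4 = 1: 109/17
a_5 = 3: 404/63
a_6 = 1: 513/80
a_7 = 6: 3482/543

3482/543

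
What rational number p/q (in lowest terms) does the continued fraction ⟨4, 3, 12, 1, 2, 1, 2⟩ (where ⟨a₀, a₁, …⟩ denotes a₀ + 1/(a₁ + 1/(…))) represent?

Start with 2.
1 + 1/(2/1) = 1 + 1/2 = 3/2
2 + 1/(3/2) = 2 + 2/3 = 8/3
1 + 1/(8/3) = 1 + 3/8 = 11/8
12 + 1/(11/8) = 12 + 8/11 = 140/11
3 + 1/(140/11) = 3 + 11/140 = 431/140
4 + 1/(431/140) = 4 + 140/431 = 1864/431

1864/431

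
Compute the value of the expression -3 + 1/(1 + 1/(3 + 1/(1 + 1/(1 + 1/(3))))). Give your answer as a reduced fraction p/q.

-71/32

a_0 = -3: -3/1
a_1 = 1: -2/1
a_2 = 3: -9/4
a_3 = 1: -11/5
a_4 = 1: -20/9
a_5 = 3: -71/32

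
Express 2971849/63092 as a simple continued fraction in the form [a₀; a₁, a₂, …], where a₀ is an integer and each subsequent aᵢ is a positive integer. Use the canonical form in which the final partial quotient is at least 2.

[47; 9, 1, 2, 42, 3, 5, 3]

⌊2971849/63092⌋ = 47, remainder 6525
⌊63092/6525⌋ = 9, remainder 4367
⌊6525/4367⌋ = 1, remainder 2158
⌊4367/2158⌋ = 2, remainder 51
⌊2158/51⌋ = 42, remainder 16
⌊51/16⌋ = 3, remainder 3
⌊16/3⌋ = 5, remainder 1
⌊3/1⌋ = 3, remainder 0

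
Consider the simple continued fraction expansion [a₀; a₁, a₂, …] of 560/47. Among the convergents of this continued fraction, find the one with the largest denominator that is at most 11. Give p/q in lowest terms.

131/11

a_0 = 11: 11/1  (≤ bound)
a_1 = 1: 12/1  (≤ bound)
a_2 = 10: 131/11  (≤ bound)
a_3 = 1: 143/12  (> 11, stop)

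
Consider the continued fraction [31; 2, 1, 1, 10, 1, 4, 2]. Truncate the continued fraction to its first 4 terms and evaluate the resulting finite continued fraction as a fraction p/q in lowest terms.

157/5

Build up convergents one term at a time:
a_0 = 31: 31/1
a_1 = 2: 63/2
a_2 = 1: 94/3
a_3 = 1: 157/5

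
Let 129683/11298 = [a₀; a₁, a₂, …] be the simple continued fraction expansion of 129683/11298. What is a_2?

129683 = 11·11298 + 5405, so a_0 = 11
11298 = 2·5405 + 488, so a_1 = 2
5405 = 11·488 + 37, so a_2 = 11

11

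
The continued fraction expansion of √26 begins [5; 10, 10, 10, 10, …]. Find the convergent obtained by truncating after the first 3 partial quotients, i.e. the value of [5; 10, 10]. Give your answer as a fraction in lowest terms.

515/101

Start with 10.
10 + 1/(10/1) = 10 + 1/10 = 101/10
5 + 1/(101/10) = 5 + 10/101 = 515/101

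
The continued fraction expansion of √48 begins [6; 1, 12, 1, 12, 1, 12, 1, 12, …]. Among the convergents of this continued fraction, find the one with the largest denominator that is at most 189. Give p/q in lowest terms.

a_0 = 6: 6/1  (≤ bound)
a_1 = 1: 7/1  (≤ bound)
a_2 = 12: 90/13  (≤ bound)
a_3 = 1: 97/14  (≤ bound)
a_4 = 12: 1254/181  (≤ bound)
a_5 = 1: 1351/195  (> 189, stop)

1254/181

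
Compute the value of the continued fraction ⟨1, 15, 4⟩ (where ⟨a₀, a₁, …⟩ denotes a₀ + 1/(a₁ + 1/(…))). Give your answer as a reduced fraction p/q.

Use the convergent recurrence hₖ = aₖ·hₖ₋₁ + hₖ₋₂ (and likewise for the denominators kₖ):
a_0 = 1: 1/1
a_1 = 15: 16/15
a_2 = 4: 65/61

65/61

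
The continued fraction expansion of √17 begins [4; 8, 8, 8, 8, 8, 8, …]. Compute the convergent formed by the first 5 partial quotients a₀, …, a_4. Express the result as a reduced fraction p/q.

Build up convergents one term at a time:
a_0 = 4: 4/1
a_1 = 8: 33/8
a_2 = 8: 268/65
a_3 = 8: 2177/528
a_4 = 8: 17684/4289

17684/4289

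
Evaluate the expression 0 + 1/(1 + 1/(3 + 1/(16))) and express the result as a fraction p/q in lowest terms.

49/65

Start with 16.
3 + 1/(16/1) = 3 + 1/16 = 49/16
1 + 1/(49/16) = 1 + 16/49 = 65/49
0 + 1/(65/49) = 0 + 49/65 = 49/65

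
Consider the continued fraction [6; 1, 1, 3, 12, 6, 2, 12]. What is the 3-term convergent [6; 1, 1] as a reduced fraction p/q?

13/2

Starting at the tail and folding back:
Start with 1.
1 + 1/(1/1) = 1 + 1/1 = 2/1
6 + 1/(2/1) = 6 + 1/2 = 13/2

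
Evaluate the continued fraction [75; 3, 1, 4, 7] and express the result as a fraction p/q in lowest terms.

10311/137

Build up convergents one term at a time:
a_0 = 75: 75/1
a_1 = 3: 226/3
a_2 = 1: 301/4
a_3 = 4: 1430/19
a_4 = 7: 10311/137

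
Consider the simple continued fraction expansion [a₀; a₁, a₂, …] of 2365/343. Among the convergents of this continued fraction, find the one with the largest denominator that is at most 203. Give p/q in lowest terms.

1117/162

List convergents until the denominator exceeds the bound:
a_0 = 6: 6/1  (≤ bound)
a_1 = 1: 7/1  (≤ bound)
a_2 = 8: 62/9  (≤ bound)
a_3 = 1: 69/10  (≤ bound)
a_4 = 1: 131/19  (≤ bound)
a_5 = 8: 1117/162  (≤ bound)
a_6 = 2: 2365/343  (> 203, stop)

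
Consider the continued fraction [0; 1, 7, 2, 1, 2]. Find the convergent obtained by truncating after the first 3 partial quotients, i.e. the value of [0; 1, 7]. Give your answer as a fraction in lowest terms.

7/8

Start with 7.
1 + 1/(7/1) = 1 + 1/7 = 8/7
0 + 1/(8/7) = 0 + 7/8 = 7/8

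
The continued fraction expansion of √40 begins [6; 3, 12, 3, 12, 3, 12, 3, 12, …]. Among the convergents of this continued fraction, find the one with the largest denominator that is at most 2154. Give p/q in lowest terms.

List convergents until the denominator exceeds the bound:
a_0 = 6: 6/1  (≤ bound)
a_1 = 3: 19/3  (≤ bound)
a_2 = 12: 234/37  (≤ bound)
a_3 = 3: 721/114  (≤ bound)
a_4 = 12: 8886/1405  (≤ bound)
a_5 = 3: 27379/4329  (> 2154, stop)

8886/1405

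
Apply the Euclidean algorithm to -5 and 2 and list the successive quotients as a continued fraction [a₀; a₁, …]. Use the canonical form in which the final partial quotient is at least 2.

[-3; 2]

-5 = -3·2 + 1, so a_0 = -3
2 = 2·1 + 0, so a_1 = 2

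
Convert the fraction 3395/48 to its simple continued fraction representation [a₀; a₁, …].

[70; 1, 2, 1, 2, 4]

3395 ÷ 48 → quotient 70, remainder 35
48 ÷ 35 → quotient 1, remainder 13
35 ÷ 13 → quotient 2, remainder 9
13 ÷ 9 → quotient 1, remainder 4
9 ÷ 4 → quotient 2, remainder 1
4 ÷ 1 → quotient 4, remainder 0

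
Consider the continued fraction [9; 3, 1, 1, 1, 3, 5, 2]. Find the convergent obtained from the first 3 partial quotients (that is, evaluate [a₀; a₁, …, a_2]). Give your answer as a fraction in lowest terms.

37/4

a_0 = 9: 9/1
a_1 = 3: 28/3
a_2 = 1: 37/4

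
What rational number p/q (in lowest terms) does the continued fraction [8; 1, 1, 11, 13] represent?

Start with 13.
11 + 1/(13/1) = 11 + 1/13 = 144/13
1 + 1/(144/13) = 1 + 13/144 = 157/144
1 + 1/(157/144) = 1 + 144/157 = 301/157
8 + 1/(301/157) = 8 + 157/301 = 2565/301

2565/301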